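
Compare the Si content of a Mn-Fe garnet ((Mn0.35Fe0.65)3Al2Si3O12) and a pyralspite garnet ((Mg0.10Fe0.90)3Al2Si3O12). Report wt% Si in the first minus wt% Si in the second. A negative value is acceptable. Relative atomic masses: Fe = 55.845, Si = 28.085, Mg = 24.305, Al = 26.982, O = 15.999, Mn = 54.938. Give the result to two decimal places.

-0.30 percentage points

M((Mn0.35Fe0.65)3Al2Si3O12) = 496.790 g/mol, so wt% Si = 84.255/496.790 × 100 = 16.96%.
M((Mg0.10Fe0.90)3Al2Si3O12) = 488.280 g/mol, so wt% Si = 84.255/488.280 × 100 = 17.26%.
16.96 − 17.26 = -0.30 pp.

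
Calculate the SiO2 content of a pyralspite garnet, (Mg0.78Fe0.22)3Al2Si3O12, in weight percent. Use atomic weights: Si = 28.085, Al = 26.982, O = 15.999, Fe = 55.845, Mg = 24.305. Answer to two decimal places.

Formula mass = 423.938 g/mol.
3 Si → 3.0000 mol SiO2 per formula unit; M(SiO2) = 60.083, so SiO2 mass = 180.249 g.
180.249/423.938 × 100 = 42.52 wt%.

42.52 wt%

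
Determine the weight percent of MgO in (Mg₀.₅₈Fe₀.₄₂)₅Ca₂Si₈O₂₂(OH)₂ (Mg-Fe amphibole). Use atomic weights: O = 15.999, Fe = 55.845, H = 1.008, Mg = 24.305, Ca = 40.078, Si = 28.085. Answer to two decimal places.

Formula mass = 878.587 g/mol.
2.90 Mg → 2.9000 mol MgO per formula unit; M(MgO) = 40.304, so MgO mass = 116.882 g.
116.882/878.587 × 100 = 13.30 wt%.

13.30 wt%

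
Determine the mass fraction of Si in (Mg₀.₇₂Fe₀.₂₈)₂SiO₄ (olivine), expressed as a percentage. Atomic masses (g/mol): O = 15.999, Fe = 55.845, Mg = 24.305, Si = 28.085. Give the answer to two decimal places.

Molar mass of (Mg₀.₇₂Fe₀.₂₈)₂SiO₄: 1.44*24.305 + 0.56*55.845 + 1*28.085 + 4*15.999 = 158.353 g/mol.
Mass of Si per formula unit: 1 × 28.085 = 28.085 g.
Weight fraction Si = 28.085 / 158.353 = 0.1774.

17.74 mass %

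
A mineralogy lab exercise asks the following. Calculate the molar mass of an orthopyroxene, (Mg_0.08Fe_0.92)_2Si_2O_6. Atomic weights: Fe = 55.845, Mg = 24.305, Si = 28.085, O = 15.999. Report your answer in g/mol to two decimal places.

M = 0.16(24.305) + 1.84(55.845) + 2(28.085) + 6(15.999)

258.81 g/mol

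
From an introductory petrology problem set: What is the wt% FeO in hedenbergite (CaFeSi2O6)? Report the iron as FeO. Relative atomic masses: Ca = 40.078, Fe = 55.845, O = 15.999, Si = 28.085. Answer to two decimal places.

Formula mass = 248.087 g/mol.
1 Fe → 1.0000 mol FeO per formula unit; M(FeO) = 71.844, so FeO mass = 71.844 g.
71.844/248.087 × 100 = 28.96 wt%.

28.96 wt%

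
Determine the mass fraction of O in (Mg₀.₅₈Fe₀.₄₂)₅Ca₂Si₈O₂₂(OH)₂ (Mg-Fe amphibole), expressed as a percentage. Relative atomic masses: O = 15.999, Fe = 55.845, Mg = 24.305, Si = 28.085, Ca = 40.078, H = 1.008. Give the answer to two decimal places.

M((Mg₀.₅₈Fe₀.₄₂)₅Ca₂Si₈O₂₂(OH)₂) = 878.587 g/mol.
O contributes 24 × 15.999 = 383.976 g per mole.
383.976/878.587 = 0.4370 → 43.70%.

43.70 wt%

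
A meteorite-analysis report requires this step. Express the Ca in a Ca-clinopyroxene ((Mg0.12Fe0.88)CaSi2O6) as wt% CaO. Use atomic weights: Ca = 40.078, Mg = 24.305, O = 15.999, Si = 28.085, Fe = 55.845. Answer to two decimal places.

Molar mass of (Mg0.12Fe0.88)CaSi2O6 = 0.12*24.305 + 0.88*55.845 + 1*40.078 + 2*28.085 + 6*15.999 = 244.302 g/mol.
Each formula unit contains 1 Ca, equivalent to 1/1 = 1.0000 mol CaO.
M(CaO) = 1×40.078 + 1×15.999 = 56.077 g/mol.
Mass of CaO per formula unit = 1.0000 × 56.077 = 56.077 g.
CaO wt% = 56.077 / 244.302 × 100 = 22.95%.

22.95 wt%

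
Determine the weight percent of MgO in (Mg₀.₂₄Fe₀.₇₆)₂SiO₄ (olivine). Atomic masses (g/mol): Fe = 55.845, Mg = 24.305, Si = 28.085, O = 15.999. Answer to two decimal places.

Formula mass = 188.632 g/mol.
0.48 Mg → 0.4800 mol MgO per formula unit; M(MgO) = 40.304, so MgO mass = 19.346 g.
19.346/188.632 × 100 = 10.26 wt%.

10.26 wt%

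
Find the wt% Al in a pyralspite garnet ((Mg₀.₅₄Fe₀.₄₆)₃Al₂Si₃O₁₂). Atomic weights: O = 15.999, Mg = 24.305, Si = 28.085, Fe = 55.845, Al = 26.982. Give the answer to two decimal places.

Molar mass of (Mg₀.₅₄Fe₀.₄₆)₃Al₂Si₃O₁₂: 1.62×24.305 + 1.38×55.845 + 2×26.982 + 3×28.085 + 12×15.999 = 446.647 g/mol.
Mass of Al per formula unit: 2 × 26.982 = 53.964 g.
Weight fraction Al = 53.964 / 446.647 = 0.1208.

12.08 weight percent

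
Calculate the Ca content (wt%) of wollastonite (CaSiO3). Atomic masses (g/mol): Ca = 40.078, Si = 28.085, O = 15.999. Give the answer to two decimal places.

34.50 wt%

M(CaSiO3) = 116.160 g/mol.
Ca contributes 1 × 40.078 = 40.078 g per mole.
40.078/116.160 = 0.3450 → 34.50%.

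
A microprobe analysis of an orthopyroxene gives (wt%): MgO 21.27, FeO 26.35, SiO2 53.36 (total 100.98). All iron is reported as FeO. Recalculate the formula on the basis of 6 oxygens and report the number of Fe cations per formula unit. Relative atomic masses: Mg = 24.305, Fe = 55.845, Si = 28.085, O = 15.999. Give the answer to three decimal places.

21.27 wt% MgO ÷ 40.304 g/mol = 0.52774 mol, giving 0.52774 Mg and 0.52774 O.
26.35 wt% FeO ÷ 71.844 g/mol = 0.36677 mol, giving 0.36677 Fe and 0.36677 O.
53.36 wt% SiO2 ÷ 60.083 g/mol = 0.88810 mol, giving 0.88810 Si and 1.77620 O.
Oxygen sums to 2.67071; scaling by 6/2.67071 = 2.24659 puts the formula on 6 O.
Fe: 0.36677 × 2.24659 = 0.824 atoms per formula unit.

0.824 Fe apfu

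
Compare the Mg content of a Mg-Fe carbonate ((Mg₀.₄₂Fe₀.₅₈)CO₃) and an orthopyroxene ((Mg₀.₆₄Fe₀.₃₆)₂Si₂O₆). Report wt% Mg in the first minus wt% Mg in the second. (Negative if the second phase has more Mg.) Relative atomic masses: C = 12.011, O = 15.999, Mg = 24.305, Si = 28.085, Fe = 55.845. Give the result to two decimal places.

-3.97 percentage points

First mineral: 10.208 g Mg in 102.606 g formula = 9.95 wt% Mg.
Second mineral: 31.110 g Mg in 223.483 g formula = 13.92 wt% Mg.
9.95% − 13.92% gives a difference of -3.97 percentage points.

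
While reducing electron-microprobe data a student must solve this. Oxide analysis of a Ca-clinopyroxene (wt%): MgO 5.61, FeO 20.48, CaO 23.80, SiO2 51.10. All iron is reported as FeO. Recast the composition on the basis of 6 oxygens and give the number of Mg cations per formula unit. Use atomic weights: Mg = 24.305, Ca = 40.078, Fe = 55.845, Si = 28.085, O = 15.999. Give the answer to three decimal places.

0.328 Mg apfu

5.61 wt% MgO ÷ 40.304 g/mol = 0.13919 mol, giving 0.13919 Mg and 0.13919 O.
20.48 wt% FeO ÷ 71.844 g/mol = 0.28506 mol, giving 0.28506 Fe and 0.28506 O.
23.80 wt% CaO ÷ 56.077 g/mol = 0.42442 mol, giving 0.42442 Ca and 0.42442 O.
51.10 wt% SiO2 ÷ 60.083 g/mol = 0.85049 mol, giving 0.85049 Si and 1.70098 O.
Oxygen sums to 2.54965; scaling by 6/2.54965 = 2.35326 puts the formula on 6 O.
Mg: 0.13919 × 2.35326 = 0.328 atoms per formula unit.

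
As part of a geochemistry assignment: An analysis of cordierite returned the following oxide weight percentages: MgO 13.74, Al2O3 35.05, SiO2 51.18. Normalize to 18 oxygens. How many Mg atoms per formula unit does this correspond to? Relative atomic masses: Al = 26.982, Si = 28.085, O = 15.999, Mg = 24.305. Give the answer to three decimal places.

13.74 wt% MgO ÷ 40.304 g/mol = 0.34091 mol, giving 0.34091 Mg and 0.34091 O.
35.05 wt% Al2O3 ÷ 101.961 g/mol = 0.34376 mol, giving 0.68752 Al and 1.03128 O.
51.18 wt% SiO2 ÷ 60.083 g/mol = 0.85182 mol, giving 0.85182 Si and 1.70364 O.
Oxygen sums to 3.07583; scaling by 18/3.07583 = 5.85208 puts the formula on 18 O.
Mg: 0.34091 × 5.85208 = 1.995 atoms per formula unit.

1.995 Mg apfu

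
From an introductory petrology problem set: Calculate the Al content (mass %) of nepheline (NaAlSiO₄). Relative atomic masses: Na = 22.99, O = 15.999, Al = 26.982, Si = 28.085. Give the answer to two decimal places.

Formula mass = 1*22.99 + 1*26.982 + 1*28.085 + 4*15.999 = 142.053 g/mol, of which 26.982 g is Al.
So Al makes up 26.982/142.053 = 0.1899 of the mass, i.e. 18.99%.

18.99 mass %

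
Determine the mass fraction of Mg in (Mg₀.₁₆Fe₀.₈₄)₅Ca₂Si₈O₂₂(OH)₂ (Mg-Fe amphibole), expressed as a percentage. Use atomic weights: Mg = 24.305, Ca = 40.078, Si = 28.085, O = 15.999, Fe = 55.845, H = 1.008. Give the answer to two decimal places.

2.06 weight percent

Molar mass of (Mg₀.₁₆Fe₀.₈₄)₅Ca₂Si₈O₂₂(OH)₂: 0.80·24.305 + 4.20·55.845 + 2·40.078 + 8·28.085 + 24·15.999 + 2·1.008 = 944.821 g/mol.
Mass of Mg per formula unit: 0.80 × 24.305 = 19.444 g.
Weight fraction Mg = 19.444 / 944.821 = 0.0206.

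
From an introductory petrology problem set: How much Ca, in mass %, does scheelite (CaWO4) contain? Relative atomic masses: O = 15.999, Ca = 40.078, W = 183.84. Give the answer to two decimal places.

13.92 mass %

M(CaWO4) = 287.914 g/mol.
Ca contributes 1 × 40.078 = 40.078 g per mole.
40.078/287.914 = 0.1392 → 13.92%.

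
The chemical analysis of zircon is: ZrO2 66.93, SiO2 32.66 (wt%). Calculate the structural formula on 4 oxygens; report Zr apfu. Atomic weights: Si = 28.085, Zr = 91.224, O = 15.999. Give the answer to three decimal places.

ZrO2: 66.93/123.222 = 0.54317 mol → 0.54317 mol Zr, 1.08634 mol O.
SiO2: 32.66/60.083 = 0.54358 mol → 0.54358 mol Si, 1.08716 mol O.
Total oxygen = 2.17350 mol. Normalization factor = 4/2.17350 = 1.84035.
Zr per 4 O = 0.54317 × 1.84035 = 1.000.

1.000 Zr apfu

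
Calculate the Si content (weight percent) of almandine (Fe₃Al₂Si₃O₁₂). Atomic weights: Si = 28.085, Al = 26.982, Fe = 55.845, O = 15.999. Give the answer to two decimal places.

M(Fe₃Al₂Si₃O₁₂) = 497.742 g/mol.
Si contributes 3 × 28.085 = 84.255 g per mole.
84.255/497.742 = 0.1693 → 16.93%.

16.93 weight percent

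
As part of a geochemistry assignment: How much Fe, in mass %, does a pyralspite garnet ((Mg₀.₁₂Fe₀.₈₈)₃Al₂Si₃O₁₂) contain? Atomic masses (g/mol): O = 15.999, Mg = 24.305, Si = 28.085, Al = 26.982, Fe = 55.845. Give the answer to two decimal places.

30.31 mass %

Formula mass = 0.36*24.305 + 2.64*55.845 + 2*26.982 + 3*28.085 + 12*15.999 = 486.388 g/mol, of which 147.431 g is Fe.
So Fe makes up 147.431/486.388 = 0.3031 of the mass, i.e. 30.31%.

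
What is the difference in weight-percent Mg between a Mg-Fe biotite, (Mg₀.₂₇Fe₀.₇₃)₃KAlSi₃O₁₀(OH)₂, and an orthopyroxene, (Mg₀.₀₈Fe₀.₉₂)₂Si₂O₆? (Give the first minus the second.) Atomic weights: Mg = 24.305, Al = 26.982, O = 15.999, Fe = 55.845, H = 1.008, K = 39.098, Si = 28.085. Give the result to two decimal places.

2.55 percentage points

M((Mg₀.₂₇Fe₀.₇₃)₃KAlSi₃O₁₀(OH)₂) = 486.327 g/mol, so wt% Mg = 19.687/486.327 × 100 = 4.05%.
M((Mg₀.₀₈Fe₀.₉₂)₂Si₂O₆) = 258.808 g/mol, so wt% Mg = 3.889/258.808 × 100 = 1.50%.
4.05 − 1.50 = 2.55 pp.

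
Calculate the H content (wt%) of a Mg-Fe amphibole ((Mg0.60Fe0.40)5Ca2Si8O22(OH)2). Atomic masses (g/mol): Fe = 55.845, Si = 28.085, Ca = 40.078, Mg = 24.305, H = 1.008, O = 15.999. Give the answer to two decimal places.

M((Mg0.60Fe0.40)5Ca2Si8O22(OH)2) = 875.433 g/mol.
H contributes 2 × 1.008 = 2.016 g per mole.
2.016/875.433 = 0.0023 → 0.23%.

0.23 wt%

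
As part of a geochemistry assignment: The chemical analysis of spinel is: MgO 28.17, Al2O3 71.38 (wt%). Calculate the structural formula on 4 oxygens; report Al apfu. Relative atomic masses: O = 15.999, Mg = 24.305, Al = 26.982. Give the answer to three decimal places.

2.001 Al apfu

MgO (M=40.304): mol = 0.69894; Mg = 0.69894, O = 0.69894.
Al2O3 (M=101.961): mol = 0.70007; Al = 1.40014, O = 2.10021.
ΣO = 2.79915; factor = 4/ΣO = 1.42901.
Al apfu = 1.40014 × 1.42901 = 2.001.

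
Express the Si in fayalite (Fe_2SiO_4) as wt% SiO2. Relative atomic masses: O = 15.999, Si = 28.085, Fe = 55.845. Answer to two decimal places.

29.49 wt%

M(Fe_2SiO_4) = 203.771 g/mol; M(SiO2) = 60.083 g/mol.
Moles SiO2 per formula unit = 1 Si ÷ 1 = 1.0000.
SiO2 fraction = (1.0000 × 60.083) / 203.771 = 60.083/203.771 = 0.2949.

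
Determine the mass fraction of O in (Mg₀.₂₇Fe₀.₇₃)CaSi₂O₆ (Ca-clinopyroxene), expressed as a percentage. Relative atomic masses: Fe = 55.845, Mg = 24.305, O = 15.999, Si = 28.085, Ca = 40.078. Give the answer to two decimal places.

Formula mass = 0.27·24.305 + 0.73·55.845 + 1·40.078 + 2·28.085 + 6·15.999 = 239.571 g/mol, of which 95.994 g is O.
So O makes up 95.994/239.571 = 0.4007 of the mass, i.e. 40.07%.

40.07 mass %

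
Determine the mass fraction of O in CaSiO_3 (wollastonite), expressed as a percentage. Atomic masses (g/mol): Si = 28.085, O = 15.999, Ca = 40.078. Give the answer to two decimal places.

M(CaSiO_3) = 116.160 g/mol.
O contributes 3 × 15.999 = 47.997 g per mole.
47.997/116.160 = 0.4132 → 41.32%.

41.32 weight percent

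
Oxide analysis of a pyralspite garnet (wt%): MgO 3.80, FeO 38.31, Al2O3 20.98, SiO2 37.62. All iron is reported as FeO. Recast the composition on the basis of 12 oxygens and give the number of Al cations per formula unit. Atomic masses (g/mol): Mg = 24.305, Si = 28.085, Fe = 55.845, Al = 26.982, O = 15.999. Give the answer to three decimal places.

MgO: 3.80/40.304 = 0.09428 mol → 0.09428 mol Mg, 0.09428 mol O.
FeO: 38.31/71.844 = 0.53324 mol → 0.53324 mol Fe, 0.53324 mol O.
Al2O3: 20.98/101.961 = 0.20576 mol → 0.41152 mol Al, 0.61728 mol O.
SiO2: 37.62/60.083 = 0.62613 mol → 0.62613 mol Si, 1.25226 mol O.
Total oxygen = 2.49706 mol. Normalization factor = 12/2.49706 = 4.80565.
Al per 12 O = 0.41152 × 4.80565 = 1.978.

1.978 Al apfu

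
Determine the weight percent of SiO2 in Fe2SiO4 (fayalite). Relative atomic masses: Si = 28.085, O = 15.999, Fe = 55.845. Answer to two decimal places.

29.49 wt%

Formula mass = 203.771 g/mol.
1 Si → 1.0000 mol SiO2 per formula unit; M(SiO2) = 60.083, so SiO2 mass = 60.083 g.
60.083/203.771 × 100 = 29.49 wt%.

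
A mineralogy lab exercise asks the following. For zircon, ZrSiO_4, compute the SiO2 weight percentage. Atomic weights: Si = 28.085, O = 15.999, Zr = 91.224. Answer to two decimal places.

Molar mass of ZrSiO_4 = 1×91.224 + 1×28.085 + 4×15.999 = 183.305 g/mol.
Each formula unit contains 1 Si, equivalent to 1/1 = 1.0000 mol SiO2.
M(SiO2) = 1×28.085 + 2×15.999 = 60.083 g/mol.
Mass of SiO2 per formula unit = 1.0000 × 60.083 = 60.083 g.
SiO2 wt% = 60.083 / 183.305 × 100 = 32.78%.

32.78 wt%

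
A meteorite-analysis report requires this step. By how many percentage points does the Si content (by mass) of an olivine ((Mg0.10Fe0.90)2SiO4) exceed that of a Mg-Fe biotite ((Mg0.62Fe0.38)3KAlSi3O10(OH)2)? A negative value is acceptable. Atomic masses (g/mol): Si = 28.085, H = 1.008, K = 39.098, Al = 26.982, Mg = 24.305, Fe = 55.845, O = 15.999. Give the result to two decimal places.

M((Mg0.10Fe0.90)2SiO4) = 197.463 g/mol, so wt% Si = 28.085/197.463 × 100 = 14.22%.
M((Mg0.62Fe0.38)3KAlSi3O10(OH)2) = 453.210 g/mol, so wt% Si = 84.255/453.210 × 100 = 18.59%.
14.22 − 18.59 = -4.37 pp.

-4.37 percentage points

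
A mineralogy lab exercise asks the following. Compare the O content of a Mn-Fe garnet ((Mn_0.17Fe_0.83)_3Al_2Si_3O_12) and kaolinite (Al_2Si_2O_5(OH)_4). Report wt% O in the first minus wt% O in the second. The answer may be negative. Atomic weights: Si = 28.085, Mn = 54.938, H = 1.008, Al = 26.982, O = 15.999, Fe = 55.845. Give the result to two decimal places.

-17.17 percentage points

O in (Mn_0.17Fe_0.83)_3Al_2Si_3O_12: molar mass 497.279 g/mol; 12×15.999 = 191.988 g → 38.61 wt%.
O in Al_2Si_2O_5(OH)_4: molar mass 258.157 g/mol; 9×15.999 = 143.991 g → 55.78 wt%.
Difference = 38.61 − 55.78 = -17.17 percentage points.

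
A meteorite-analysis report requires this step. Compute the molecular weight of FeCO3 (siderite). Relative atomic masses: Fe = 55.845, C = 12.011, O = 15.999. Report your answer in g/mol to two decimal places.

Fe: 1 × 55.845 = 55.8450
C: 1 × 12.011 = 12.0110
O: 3 × 15.999 = 47.9970
Summing the contributions gives the formula mass.

115.85 g/mol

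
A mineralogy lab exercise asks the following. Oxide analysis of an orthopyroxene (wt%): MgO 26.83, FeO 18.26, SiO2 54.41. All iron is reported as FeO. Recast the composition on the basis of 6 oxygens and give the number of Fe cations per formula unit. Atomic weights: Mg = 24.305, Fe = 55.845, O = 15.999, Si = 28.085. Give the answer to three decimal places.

MgO: 26.83/40.304 = 0.66569 mol → 0.66569 mol Mg, 0.66569 mol O.
FeO: 18.26/71.844 = 0.25416 mol → 0.25416 mol Fe, 0.25416 mol O.
SiO2: 54.41/60.083 = 0.90558 mol → 0.90558 mol Si, 1.81116 mol O.
Total oxygen = 2.73101 mol. Normalization factor = 6/2.73101 = 2.19699.
Fe per 6 O = 0.25416 × 2.19699 = 0.558.

0.558 Fe apfu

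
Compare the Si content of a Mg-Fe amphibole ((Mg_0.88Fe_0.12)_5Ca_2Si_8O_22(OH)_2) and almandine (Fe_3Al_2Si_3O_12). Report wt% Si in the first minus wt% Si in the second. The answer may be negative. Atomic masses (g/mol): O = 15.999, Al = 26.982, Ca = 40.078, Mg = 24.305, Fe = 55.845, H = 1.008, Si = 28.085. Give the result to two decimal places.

10.10 percentage points

M((Mg_0.88Fe_0.12)_5Ca_2Si_8O_22(OH)_2) = 831.277 g/mol, so wt% Si = 224.680/831.277 × 100 = 27.03%.
M(Fe_3Al_2Si_3O_12) = 497.742 g/mol, so wt% Si = 84.255/497.742 × 100 = 16.93%.
27.03 − 16.93 = 10.10 pp.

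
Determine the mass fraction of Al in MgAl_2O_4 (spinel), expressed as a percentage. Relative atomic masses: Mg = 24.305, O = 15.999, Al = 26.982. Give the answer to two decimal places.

Formula mass = 1×24.305 + 2×26.982 + 4×15.999 = 142.265 g/mol, of which 53.964 g is Al.
So Al makes up 53.964/142.265 = 0.3793 of the mass, i.e. 37.93%.

37.93 mass %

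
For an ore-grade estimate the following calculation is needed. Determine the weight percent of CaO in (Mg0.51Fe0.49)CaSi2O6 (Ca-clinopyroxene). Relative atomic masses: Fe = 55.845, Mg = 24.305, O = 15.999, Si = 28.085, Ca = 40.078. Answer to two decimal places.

M((Mg0.51Fe0.49)CaSi2O6) = 232.002 g/mol; M(CaO) = 56.077 g/mol.
Moles CaO per formula unit = 1 Ca ÷ 1 = 1.0000.
CaO fraction = (1.0000 × 56.077) / 232.002 = 56.077/232.002 = 0.2417.

24.17 wt%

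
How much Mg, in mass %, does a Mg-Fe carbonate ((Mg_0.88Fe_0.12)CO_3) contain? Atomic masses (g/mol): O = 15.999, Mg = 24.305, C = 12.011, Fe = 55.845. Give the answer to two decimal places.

Molar mass of (Mg_0.88Fe_0.12)CO_3: 0.88*24.305 + 0.12*55.845 + 1*12.011 + 3*15.999 = 88.098 g/mol.
Mass of Mg per formula unit: 0.88 × 24.305 = 21.388 g.
Weight fraction Mg = 21.388 / 88.098 = 0.2428.

24.28 mass %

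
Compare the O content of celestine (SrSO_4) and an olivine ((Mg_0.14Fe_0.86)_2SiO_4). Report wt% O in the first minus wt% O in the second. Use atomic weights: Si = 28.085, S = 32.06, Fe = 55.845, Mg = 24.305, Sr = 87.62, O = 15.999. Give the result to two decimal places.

2.01 percentage points

M(SrSO_4) = 183.676 g/mol, so wt% O = 63.996/183.676 × 100 = 34.84%.
M((Mg_0.14Fe_0.86)_2SiO_4) = 194.940 g/mol, so wt% O = 63.996/194.940 × 100 = 32.83%.
34.84 − 32.83 = 2.01 pp.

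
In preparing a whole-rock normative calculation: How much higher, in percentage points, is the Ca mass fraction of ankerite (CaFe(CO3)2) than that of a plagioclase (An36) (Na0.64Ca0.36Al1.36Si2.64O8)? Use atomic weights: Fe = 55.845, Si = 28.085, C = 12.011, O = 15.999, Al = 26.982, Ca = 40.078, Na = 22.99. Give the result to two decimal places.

13.18 percentage points

Ca in CaFe(CO3)2: molar mass 215.939 g/mol; 1×40.078 = 40.078 g → 18.56 wt%.
Ca in Na0.64Ca0.36Al1.36Si2.64O8: molar mass 267.974 g/mol; 0.36×40.078 = 14.428 g → 5.38 wt%.
Difference = 18.56 − 5.38 = 13.18 percentage points.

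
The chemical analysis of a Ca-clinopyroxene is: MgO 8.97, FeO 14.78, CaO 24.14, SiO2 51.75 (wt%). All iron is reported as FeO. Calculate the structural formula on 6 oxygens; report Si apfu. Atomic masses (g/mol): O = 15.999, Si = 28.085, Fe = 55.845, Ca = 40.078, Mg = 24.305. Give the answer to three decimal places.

2.002 Si apfu

MgO: 8.97/40.304 = 0.22256 mol → 0.22256 mol Mg, 0.22256 mol O.
FeO: 14.78/71.844 = 0.20572 mol → 0.20572 mol Fe, 0.20572 mol O.
CaO: 24.14/56.077 = 0.43048 mol → 0.43048 mol Ca, 0.43048 mol O.
SiO2: 51.75/60.083 = 0.86131 mol → 0.86131 mol Si, 1.72262 mol O.
Total oxygen = 2.58138 mol. Normalization factor = 6/2.58138 = 2.32434.
Si per 6 O = 0.86131 × 2.32434 = 2.002.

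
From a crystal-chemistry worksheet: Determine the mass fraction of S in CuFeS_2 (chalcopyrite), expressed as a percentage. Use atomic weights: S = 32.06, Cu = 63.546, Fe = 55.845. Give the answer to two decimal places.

34.94 wt%

Molar mass of CuFeS_2: 1·63.546 + 1·55.845 + 2·32.06 = 183.511 g/mol.
Mass of S per formula unit: 2 × 32.06 = 64.120 g.
Weight fraction S = 64.120 / 183.511 = 0.3494.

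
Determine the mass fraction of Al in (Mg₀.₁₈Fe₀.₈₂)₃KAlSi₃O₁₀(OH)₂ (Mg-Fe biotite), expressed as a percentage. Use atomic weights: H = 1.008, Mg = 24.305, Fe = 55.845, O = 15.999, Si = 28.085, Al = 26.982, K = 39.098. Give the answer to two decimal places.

5.45 weight percent

M((Mg₀.₁₈Fe₀.₈₂)₃KAlSi₃O₁₀(OH)₂) = 494.842 g/mol.
Al contributes 1 × 26.982 = 26.982 g per mole.
26.982/494.842 = 0.0545 → 5.45%.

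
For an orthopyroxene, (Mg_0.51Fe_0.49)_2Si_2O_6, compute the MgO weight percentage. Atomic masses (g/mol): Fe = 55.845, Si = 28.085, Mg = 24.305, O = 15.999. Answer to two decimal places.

Formula mass = 231.683 g/mol.
1.02 Mg → 1.0200 mol MgO per formula unit; M(MgO) = 40.304, so MgO mass = 41.110 g.
41.110/231.683 × 100 = 17.74 wt%.

17.74 wt%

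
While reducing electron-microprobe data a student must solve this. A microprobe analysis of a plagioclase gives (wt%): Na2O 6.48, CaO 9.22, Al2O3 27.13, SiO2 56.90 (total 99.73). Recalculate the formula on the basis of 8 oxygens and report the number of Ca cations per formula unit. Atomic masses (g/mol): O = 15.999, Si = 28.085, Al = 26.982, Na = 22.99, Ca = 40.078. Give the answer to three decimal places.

0.444 Ca apfu

Na2O: 6.48/61.979 = 0.10455 mol → 0.20910 mol Na, 0.10455 mol O.
CaO: 9.22/56.077 = 0.16442 mol → 0.16442 mol Ca, 0.16442 mol O.
Al2O3: 27.13/101.961 = 0.26608 mol → 0.53216 mol Al, 0.79824 mol O.
SiO2: 56.90/60.083 = 0.94702 mol → 0.94702 mol Si, 1.89404 mol O.
Total oxygen = 2.96125 mol. Normalization factor = 8/2.96125 = 2.70156.
Ca per 8 O = 0.16442 × 2.70156 = 0.444.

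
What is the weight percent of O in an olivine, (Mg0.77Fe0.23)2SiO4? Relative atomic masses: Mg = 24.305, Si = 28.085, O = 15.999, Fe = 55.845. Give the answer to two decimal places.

Formula mass = 1.54·24.305 + 0.46·55.845 + 1·28.085 + 4·15.999 = 155.199 g/mol, of which 63.996 g is O.
So O makes up 63.996/155.199 = 0.4123 of the mass, i.e. 41.23%.

41.23 weight percent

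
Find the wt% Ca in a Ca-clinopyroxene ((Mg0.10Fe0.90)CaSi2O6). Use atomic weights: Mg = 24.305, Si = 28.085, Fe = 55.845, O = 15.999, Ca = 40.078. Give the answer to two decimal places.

16.36 mass %

Formula mass = 0.10·24.305 + 0.90·55.845 + 1·40.078 + 2·28.085 + 6·15.999 = 244.933 g/mol, of which 40.078 g is Ca.
So Ca makes up 40.078/244.933 = 0.1636 of the mass, i.e. 16.36%.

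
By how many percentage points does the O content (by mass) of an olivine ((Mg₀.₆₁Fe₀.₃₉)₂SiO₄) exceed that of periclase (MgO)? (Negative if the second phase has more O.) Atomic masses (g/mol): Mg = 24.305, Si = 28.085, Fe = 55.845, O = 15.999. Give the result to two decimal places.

-0.98 percentage points

First mineral: 63.996 g O in 165.292 g formula = 38.72 wt% O.
Second mineral: 15.999 g O in 40.304 g formula = 39.70 wt% O.
38.72% − 39.70% gives a difference of -0.98 percentage points.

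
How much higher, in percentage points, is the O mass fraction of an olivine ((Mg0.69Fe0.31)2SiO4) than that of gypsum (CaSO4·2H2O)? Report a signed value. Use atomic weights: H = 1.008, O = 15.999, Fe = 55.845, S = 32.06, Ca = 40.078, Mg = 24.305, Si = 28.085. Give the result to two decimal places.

-15.82 percentage points

First mineral: 63.996 g O in 160.246 g formula = 39.94 wt% O.
Second mineral: 95.994 g O in 172.164 g formula = 55.76 wt% O.
39.94% − 55.76% gives a difference of -15.82 percentage points.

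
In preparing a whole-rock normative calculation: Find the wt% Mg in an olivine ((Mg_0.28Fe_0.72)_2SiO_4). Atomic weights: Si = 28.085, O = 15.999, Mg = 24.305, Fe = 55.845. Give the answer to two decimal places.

Molar mass of (Mg_0.28Fe_0.72)_2SiO_4: 0.56*24.305 + 1.44*55.845 + 1*28.085 + 4*15.999 = 186.109 g/mol.
Mass of Mg per formula unit: 0.56 × 24.305 = 13.611 g.
Weight fraction Mg = 13.611 / 186.109 = 0.0731.

7.31 mass %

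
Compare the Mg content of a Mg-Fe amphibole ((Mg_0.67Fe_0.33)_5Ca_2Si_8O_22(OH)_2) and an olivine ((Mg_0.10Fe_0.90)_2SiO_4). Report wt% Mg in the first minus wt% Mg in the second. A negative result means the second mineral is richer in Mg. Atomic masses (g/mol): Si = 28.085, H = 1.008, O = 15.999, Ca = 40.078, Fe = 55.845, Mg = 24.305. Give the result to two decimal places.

Mg in (Mg_0.67Fe_0.33)_5Ca_2Si_8O_22(OH)_2: molar mass 864.394 g/mol; 3.35×24.305 = 81.422 g → 9.42 wt%.
Mg in (Mg_0.10Fe_0.90)_2SiO_4: molar mass 197.463 g/mol; 0.20×24.305 = 4.861 g → 2.46 wt%.
Difference = 9.42 − 2.46 = 6.96 percentage points.

6.96 percentage points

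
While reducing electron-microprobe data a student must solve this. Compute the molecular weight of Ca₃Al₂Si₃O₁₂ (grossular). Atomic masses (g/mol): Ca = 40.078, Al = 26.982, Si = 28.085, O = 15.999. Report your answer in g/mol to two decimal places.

Ca: 3 × 40.078 = 120.2340
Al: 2 × 26.982 = 53.9640
Si: 3 × 28.085 = 84.2550
O: 12 × 15.999 = 191.9880
Summing the contributions gives the formula mass.

450.44 g/mol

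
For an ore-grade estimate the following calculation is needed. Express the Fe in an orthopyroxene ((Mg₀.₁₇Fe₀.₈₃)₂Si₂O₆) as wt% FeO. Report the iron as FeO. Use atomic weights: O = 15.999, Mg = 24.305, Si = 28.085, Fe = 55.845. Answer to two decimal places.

M((Mg₀.₁₇Fe₀.₈₃)₂Si₂O₆) = 253.130 g/mol; M(FeO) = 71.844 g/mol.
Moles FeO per formula unit = 1.66 Fe ÷ 1 = 1.6600.
FeO fraction = (1.6600 × 71.844) / 253.130 = 119.261/253.130 = 0.4711.

47.11 wt%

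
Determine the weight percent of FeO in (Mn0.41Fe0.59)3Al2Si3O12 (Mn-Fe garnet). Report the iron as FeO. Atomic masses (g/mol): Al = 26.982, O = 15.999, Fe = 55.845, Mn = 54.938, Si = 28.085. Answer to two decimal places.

25.61 wt%

Formula mass = 496.626 g/mol.
1.77 Fe → 1.7700 mol FeO per formula unit; M(FeO) = 71.844, so FeO mass = 127.164 g.
127.164/496.626 × 100 = 25.61 wt%.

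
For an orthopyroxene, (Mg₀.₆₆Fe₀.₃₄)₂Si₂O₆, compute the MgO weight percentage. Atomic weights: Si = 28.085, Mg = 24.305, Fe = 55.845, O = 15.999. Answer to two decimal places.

M((Mg₀.₆₆Fe₀.₃₄)₂Si₂O₆) = 222.221 g/mol; M(MgO) = 40.304 g/mol.
Moles MgO per formula unit = 1.32 Mg ÷ 1 = 1.3200.
MgO fraction = (1.3200 × 40.304) / 222.221 = 53.201/222.221 = 0.2394.

23.94 wt%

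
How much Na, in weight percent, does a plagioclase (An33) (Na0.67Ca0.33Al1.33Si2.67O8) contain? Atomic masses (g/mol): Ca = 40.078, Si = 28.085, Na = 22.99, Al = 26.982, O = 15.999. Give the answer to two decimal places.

5.76 weight percent

M(Na0.67Ca0.33Al1.33Si2.67O8) = 267.494 g/mol.
Na contributes 0.67 × 22.99 = 15.403 g per mole.
15.403/267.494 = 0.0576 → 5.76%.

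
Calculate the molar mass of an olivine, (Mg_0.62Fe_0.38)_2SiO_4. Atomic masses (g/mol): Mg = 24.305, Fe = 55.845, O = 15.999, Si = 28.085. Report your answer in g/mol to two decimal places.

164.66 g/mol

M = 1.24·24.305 + 0.76·55.845 + 1·28.085 + 4·15.999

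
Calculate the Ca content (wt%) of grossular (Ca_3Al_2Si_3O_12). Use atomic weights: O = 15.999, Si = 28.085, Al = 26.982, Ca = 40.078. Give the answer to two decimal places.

26.69 wt%

Molar mass of Ca_3Al_2Si_3O_12: 3·40.078 + 2·26.982 + 3·28.085 + 12·15.999 = 450.441 g/mol.
Mass of Ca per formula unit: 3 × 40.078 = 120.234 g.
Weight fraction Ca = 120.234 / 450.441 = 0.2669.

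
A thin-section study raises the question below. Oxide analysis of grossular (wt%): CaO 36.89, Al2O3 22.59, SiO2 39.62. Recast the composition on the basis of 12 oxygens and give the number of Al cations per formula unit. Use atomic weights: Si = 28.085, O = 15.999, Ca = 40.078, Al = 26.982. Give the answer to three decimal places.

2.013 Al apfu

CaO: 36.89/56.077 = 0.65785 mol → 0.65785 mol Ca, 0.65785 mol O.
Al2O3: 22.59/101.961 = 0.22156 mol → 0.44312 mol Al, 0.66468 mol O.
SiO2: 39.62/60.083 = 0.65942 mol → 0.65942 mol Si, 1.31884 mol O.
Total oxygen = 2.64137 mol. Normalization factor = 12/2.64137 = 4.54310.
Al per 12 O = 0.44312 × 4.54310 = 2.013.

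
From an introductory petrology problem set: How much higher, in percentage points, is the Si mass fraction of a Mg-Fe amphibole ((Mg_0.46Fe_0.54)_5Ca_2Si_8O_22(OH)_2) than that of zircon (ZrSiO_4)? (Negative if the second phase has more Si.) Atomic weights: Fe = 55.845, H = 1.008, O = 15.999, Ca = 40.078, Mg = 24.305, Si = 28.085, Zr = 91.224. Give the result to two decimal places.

M((Mg_0.46Fe_0.54)_5Ca_2Si_8O_22(OH)_2) = 897.511 g/mol, so wt% Si = 224.680/897.511 × 100 = 25.03%.
M(ZrSiO_4) = 183.305 g/mol, so wt% Si = 28.085/183.305 × 100 = 15.32%.
25.03 − 15.32 = 9.71 pp.

9.71 percentage points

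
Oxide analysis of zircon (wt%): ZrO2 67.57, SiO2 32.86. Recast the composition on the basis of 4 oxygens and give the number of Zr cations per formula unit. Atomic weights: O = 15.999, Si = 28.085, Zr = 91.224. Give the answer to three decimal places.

1.001 Zr apfu

ZrO2 (M=123.222): mol = 0.54836; Zr = 0.54836, O = 1.09672.
SiO2 (M=60.083): mol = 0.54691; Si = 0.54691, O = 1.09382.
ΣO = 2.19054; factor = 4/ΣO = 1.82603.
Zr apfu = 0.54836 × 1.82603 = 1.001.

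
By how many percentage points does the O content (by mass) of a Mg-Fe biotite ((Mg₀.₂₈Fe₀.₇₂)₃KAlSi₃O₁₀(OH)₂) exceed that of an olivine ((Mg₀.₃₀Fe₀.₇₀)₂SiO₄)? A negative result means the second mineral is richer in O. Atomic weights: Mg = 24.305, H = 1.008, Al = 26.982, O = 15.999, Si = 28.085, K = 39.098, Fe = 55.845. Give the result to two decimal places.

4.93 percentage points

O in (Mg₀.₂₈Fe₀.₇₂)₃KAlSi₃O₁₀(OH)₂: molar mass 485.380 g/mol; 12×15.999 = 191.988 g → 39.55 wt%.
O in (Mg₀.₃₀Fe₀.₇₀)₂SiO₄: molar mass 184.847 g/mol; 4×15.999 = 63.996 g → 34.62 wt%.
Difference = 39.55 − 34.62 = 4.93 percentage points.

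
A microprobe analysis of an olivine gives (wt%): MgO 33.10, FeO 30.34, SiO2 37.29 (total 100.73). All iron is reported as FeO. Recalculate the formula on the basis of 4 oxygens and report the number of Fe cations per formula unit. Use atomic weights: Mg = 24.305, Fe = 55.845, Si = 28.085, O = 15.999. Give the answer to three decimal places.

MgO (M=40.304): mol = 0.82126; Mg = 0.82126, O = 0.82126.
FeO (M=71.844): mol = 0.42230; Fe = 0.42230, O = 0.42230.
SiO2 (M=60.083): mol = 0.62064; Si = 0.62064, O = 1.24128.
ΣO = 2.48484; factor = 4/ΣO = 1.60976.
Fe apfu = 0.42230 × 1.60976 = 0.680.

0.680 Fe apfu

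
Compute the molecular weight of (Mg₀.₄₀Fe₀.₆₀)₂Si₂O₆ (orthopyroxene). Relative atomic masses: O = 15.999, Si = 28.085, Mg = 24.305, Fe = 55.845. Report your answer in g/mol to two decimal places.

Mg: 0.80 × 24.305 = 19.4440
Fe: 1.20 × 55.845 = 67.0140
Si: 2 × 28.085 = 56.1700
O: 6 × 15.999 = 95.9940
Summing the contributions gives the formula mass.

238.62 g/mol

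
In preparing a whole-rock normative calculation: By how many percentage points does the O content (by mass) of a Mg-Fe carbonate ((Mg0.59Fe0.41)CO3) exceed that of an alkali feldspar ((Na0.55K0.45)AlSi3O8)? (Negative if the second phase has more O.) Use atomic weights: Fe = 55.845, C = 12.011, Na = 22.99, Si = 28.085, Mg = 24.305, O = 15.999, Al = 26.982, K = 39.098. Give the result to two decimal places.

O in (Mg0.59Fe0.41)CO3: molar mass 97.244 g/mol; 3×15.999 = 47.997 g → 49.36 wt%.
O in (Na0.55K0.45)AlSi3O8: molar mass 269.468 g/mol; 8×15.999 = 127.992 g → 47.50 wt%.
Difference = 49.36 − 47.50 = 1.86 percentage points.

1.86 percentage points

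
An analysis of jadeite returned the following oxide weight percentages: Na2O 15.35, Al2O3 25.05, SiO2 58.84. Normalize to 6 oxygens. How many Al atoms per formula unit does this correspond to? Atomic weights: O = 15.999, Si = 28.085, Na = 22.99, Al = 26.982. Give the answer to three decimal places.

1.002 Al apfu

Na2O: 15.35/61.979 = 0.24766 mol → 0.49532 mol Na, 0.24766 mol O.
Al2O3: 25.05/101.961 = 0.24568 mol → 0.49136 mol Al, 0.73704 mol O.
SiO2: 58.84/60.083 = 0.97931 mol → 0.97931 mol Si, 1.95862 mol O.
Total oxygen = 2.94332 mol. Normalization factor = 6/2.94332 = 2.03851.
Al per 6 O = 0.49136 × 2.03851 = 1.002.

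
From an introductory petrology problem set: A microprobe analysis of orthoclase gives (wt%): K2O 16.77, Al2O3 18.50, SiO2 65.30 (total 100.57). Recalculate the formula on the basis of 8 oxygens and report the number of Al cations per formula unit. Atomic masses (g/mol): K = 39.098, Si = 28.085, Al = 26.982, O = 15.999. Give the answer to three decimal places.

16.77 wt% K2O ÷ 94.195 g/mol = 0.17803 mol, giving 0.35606 K and 0.17803 O.
18.50 wt% Al2O3 ÷ 101.961 g/mol = 0.18144 mol, giving 0.36288 Al and 0.54432 O.
65.30 wt% SiO2 ÷ 60.083 g/mol = 1.08683 mol, giving 1.08683 Si and 2.17366 O.
Oxygen sums to 2.89601; scaling by 8/2.89601 = 2.76242 puts the formula on 8 O.
Al: 0.36288 × 2.76242 = 1.002 atoms per formula unit.

1.002 Al apfu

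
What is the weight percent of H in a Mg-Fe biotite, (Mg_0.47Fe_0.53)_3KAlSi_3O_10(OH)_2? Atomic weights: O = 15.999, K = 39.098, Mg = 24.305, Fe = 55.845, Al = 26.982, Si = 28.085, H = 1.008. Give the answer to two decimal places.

0.43 weight percent

M((Mg_0.47Fe_0.53)_3KAlSi_3O_10(OH)_2) = 467.403 g/mol.
H contributes 2 × 1.008 = 2.016 g per mole.
2.016/467.403 = 0.0043 → 0.43%.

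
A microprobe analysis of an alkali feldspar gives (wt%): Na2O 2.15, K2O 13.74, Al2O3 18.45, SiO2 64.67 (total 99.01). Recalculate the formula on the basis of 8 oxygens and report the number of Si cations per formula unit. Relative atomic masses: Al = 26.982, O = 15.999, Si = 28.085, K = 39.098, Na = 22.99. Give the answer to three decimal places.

Na2O (M=61.979): mol = 0.03469; Na = 0.06938, O = 0.03469.
K2O (M=94.195): mol = 0.14587; K = 0.29174, O = 0.14587.
Al2O3 (M=101.961): mol = 0.18095; Al = 0.36190, O = 0.54285.
SiO2 (M=60.083): mol = 1.07634; Si = 1.07634, O = 2.15268.
ΣO = 2.87609; factor = 8/ΣO = 2.78155.
Si apfu = 1.07634 × 2.78155 = 2.994.

2.994 Si apfu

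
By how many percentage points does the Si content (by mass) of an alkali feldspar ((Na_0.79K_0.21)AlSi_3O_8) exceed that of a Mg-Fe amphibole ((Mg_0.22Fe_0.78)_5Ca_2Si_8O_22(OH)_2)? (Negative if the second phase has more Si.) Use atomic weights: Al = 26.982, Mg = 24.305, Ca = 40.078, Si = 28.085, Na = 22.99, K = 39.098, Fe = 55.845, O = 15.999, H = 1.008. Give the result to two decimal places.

7.70 percentage points

M((Na_0.79K_0.21)AlSi_3O_8) = 265.602 g/mol, so wt% Si = 84.255/265.602 × 100 = 31.72%.
M((Mg_0.22Fe_0.78)_5Ca_2Si_8O_22(OH)_2) = 935.359 g/mol, so wt% Si = 224.680/935.359 × 100 = 24.02%.
31.72 − 24.02 = 7.70 pp.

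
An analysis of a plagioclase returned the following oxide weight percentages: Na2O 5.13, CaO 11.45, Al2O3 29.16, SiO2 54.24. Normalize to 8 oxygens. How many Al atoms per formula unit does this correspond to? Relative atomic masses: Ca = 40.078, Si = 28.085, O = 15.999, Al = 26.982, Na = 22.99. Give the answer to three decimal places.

1.551 Al apfu

Na2O: 5.13/61.979 = 0.08277 mol → 0.16554 mol Na, 0.08277 mol O.
CaO: 11.45/56.077 = 0.20418 mol → 0.20418 mol Ca, 0.20418 mol O.
Al2O3: 29.16/101.961 = 0.28599 mol → 0.57198 mol Al, 0.85797 mol O.
SiO2: 54.24/60.083 = 0.90275 mol → 0.90275 mol Si, 1.80550 mol O.
Total oxygen = 2.95042 mol. Normalization factor = 8/2.95042 = 2.71148.
Al per 8 O = 0.57198 × 2.71148 = 1.551.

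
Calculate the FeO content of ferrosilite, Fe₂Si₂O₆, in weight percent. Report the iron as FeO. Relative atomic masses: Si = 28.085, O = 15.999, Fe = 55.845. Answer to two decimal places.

Formula mass = 263.854 g/mol.
2 Fe → 2.0000 mol FeO per formula unit; M(FeO) = 71.844, so FeO mass = 143.688 g.
143.688/263.854 × 100 = 54.46 wt%.

54.46 wt%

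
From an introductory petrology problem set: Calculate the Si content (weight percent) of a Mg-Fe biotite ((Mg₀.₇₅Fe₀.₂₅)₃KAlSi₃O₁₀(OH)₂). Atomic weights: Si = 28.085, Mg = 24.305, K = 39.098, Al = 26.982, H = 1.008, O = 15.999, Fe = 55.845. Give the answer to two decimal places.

19.11 weight percent

Molar mass of (Mg₀.₇₅Fe₀.₂₅)₃KAlSi₃O₁₀(OH)₂: 2.25·24.305 + 0.75·55.845 + 1·39.098 + 1·26.982 + 3·28.085 + 12·15.999 + 2·1.008 = 440.909 g/mol.
Mass of Si per formula unit: 3 × 28.085 = 84.255 g.
Weight fraction Si = 84.255 / 440.909 = 0.1911.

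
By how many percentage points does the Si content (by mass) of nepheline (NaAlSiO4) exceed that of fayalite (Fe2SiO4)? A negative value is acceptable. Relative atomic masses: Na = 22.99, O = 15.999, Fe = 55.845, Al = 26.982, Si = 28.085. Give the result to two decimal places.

5.99 percentage points

Si in NaAlSiO4: molar mass 142.053 g/mol; 1×28.085 = 28.085 g → 19.77 wt%.
Si in Fe2SiO4: molar mass 203.771 g/mol; 1×28.085 = 28.085 g → 13.78 wt%.
Difference = 19.77 − 13.78 = 5.99 percentage points.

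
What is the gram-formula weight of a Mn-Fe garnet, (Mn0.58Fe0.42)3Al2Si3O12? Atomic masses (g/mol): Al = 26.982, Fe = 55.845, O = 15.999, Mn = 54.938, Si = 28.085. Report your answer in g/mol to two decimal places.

Mn: 1.74 × 54.938 = 95.5921
Fe: 1.26 × 55.845 = 70.3647
Al: 2 × 26.982 = 53.9640
Si: 3 × 28.085 = 84.2550
O: 12 × 15.999 = 191.9880
Summing the contributions gives the formula mass.

496.16 g/mol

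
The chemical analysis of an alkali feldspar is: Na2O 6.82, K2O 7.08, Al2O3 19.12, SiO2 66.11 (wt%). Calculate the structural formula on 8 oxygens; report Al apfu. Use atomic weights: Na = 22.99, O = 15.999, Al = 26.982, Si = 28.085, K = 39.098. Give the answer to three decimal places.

1.018 Al apfu

Na2O (M=61.979): mol = 0.11004; Na = 0.22008, O = 0.11004.
K2O (M=94.195): mol = 0.07516; K = 0.15032, O = 0.07516.
Al2O3 (M=101.961): mol = 0.18752; Al = 0.37504, O = 0.56256.
SiO2 (M=60.083): mol = 1.10031; Si = 1.10031, O = 2.20062.
ΣO = 2.94838; factor = 8/ΣO = 2.71335.
Al apfu = 0.37504 × 2.71335 = 1.018.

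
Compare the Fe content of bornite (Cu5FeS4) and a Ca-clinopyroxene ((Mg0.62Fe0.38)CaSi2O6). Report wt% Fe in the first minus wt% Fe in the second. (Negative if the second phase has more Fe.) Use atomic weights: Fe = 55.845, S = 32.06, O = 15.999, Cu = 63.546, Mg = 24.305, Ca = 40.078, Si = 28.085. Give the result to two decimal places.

1.84 percentage points

Fe in Cu5FeS4: molar mass 501.815 g/mol; 1×55.845 = 55.845 g → 11.13 wt%.
Fe in (Mg0.62Fe0.38)CaSi2O6: molar mass 228.532 g/mol; 0.38×55.845 = 21.221 g → 9.29 wt%.
Difference = 11.13 − 9.29 = 1.84 percentage points.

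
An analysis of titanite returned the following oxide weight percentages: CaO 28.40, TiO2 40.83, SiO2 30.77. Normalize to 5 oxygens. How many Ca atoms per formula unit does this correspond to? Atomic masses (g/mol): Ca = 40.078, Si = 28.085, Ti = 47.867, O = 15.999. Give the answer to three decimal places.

0.992 Ca apfu

28.40 wt% CaO ÷ 56.077 g/mol = 0.50645 mol, giving 0.50645 Ca and 0.50645 O.
40.83 wt% TiO2 ÷ 79.865 g/mol = 0.51124 mol, giving 0.51124 Ti and 1.02248 O.
30.77 wt% SiO2 ÷ 60.083 g/mol = 0.51212 mol, giving 0.51212 Si and 1.02424 O.
Oxygen sums to 2.55317; scaling by 5/2.55317 = 1.95835 puts the formula on 5 O.
Ca: 0.50645 × 1.95835 = 0.992 atoms per formula unit.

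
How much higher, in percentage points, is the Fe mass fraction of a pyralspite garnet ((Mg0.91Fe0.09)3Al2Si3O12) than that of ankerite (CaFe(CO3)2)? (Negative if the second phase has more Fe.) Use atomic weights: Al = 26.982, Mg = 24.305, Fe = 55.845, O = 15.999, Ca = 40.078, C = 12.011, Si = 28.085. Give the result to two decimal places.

First mineral: 15.078 g Fe in 411.638 g formula = 3.66 wt% Fe.
Second mineral: 55.845 g Fe in 215.939 g formula = 25.86 wt% Fe.
3.66% − 25.86% gives a difference of -22.20 percentage points.

-22.20 percentage points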